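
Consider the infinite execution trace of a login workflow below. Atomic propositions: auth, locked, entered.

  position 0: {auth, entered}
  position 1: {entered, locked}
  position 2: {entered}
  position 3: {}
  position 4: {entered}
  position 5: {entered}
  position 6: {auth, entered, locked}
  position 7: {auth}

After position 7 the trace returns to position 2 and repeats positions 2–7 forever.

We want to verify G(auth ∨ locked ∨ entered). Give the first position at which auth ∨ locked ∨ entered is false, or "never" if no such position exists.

Check auth ∨ locked ∨ entered at each position in order: 0 ✓, 1 ✓, 2 ✓.
At position 3 the labels are {}, so auth ∨ locked ∨ entered is false there. This is the first violation.

3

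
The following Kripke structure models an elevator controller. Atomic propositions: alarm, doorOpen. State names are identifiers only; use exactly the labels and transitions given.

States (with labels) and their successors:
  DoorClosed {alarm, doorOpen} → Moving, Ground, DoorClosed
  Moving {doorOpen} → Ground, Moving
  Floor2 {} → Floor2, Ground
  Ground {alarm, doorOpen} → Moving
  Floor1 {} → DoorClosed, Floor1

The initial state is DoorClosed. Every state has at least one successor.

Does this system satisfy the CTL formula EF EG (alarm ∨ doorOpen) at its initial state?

States satisfying EG (alarm ∨ doorOpen): {DoorClosed, Moving, Ground}.
States satisfying EF EG (alarm ∨ doorOpen): {DoorClosed, Moving, Floor2, Ground, Floor1}.
Some path from DoorClosed reaches a state where EG (alarm ∨ doorOpen) holds.
DoorClosed ∈ Sat(EF EG (alarm ∨ doorOpen)).

Yes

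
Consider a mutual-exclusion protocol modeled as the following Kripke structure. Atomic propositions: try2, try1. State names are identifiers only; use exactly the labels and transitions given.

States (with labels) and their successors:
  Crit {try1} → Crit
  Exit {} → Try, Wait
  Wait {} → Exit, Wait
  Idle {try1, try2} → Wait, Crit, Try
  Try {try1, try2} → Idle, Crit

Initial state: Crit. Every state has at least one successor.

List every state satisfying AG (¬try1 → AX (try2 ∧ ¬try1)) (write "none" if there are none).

States satisfying ¬try1 → AX (try2 ∧ ¬try1): {Crit, Idle, Try}.
States satisfying AG (¬try1 → AX (try2 ∧ ¬try1)): {Crit}.

{Crit}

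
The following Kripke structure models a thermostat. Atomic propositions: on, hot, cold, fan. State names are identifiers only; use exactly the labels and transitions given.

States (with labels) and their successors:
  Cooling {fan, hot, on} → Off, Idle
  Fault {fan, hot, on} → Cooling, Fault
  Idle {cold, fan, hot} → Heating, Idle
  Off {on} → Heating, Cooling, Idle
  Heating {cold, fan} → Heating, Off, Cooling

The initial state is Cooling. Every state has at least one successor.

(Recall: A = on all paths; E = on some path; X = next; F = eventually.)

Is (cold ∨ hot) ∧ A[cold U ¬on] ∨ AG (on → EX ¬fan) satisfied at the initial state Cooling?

Does not hold

States satisfying cold ∨ hot: {Cooling, Fault, Idle, Heating}.
States satisfying cold: {Idle, Heating}.
States satisfying ¬on: {Idle, Heating}.
States satisfying A[cold U ¬on]: {Idle, Heating}.
States satisfying (cold ∨ hot) ∧ A[cold U ¬on]: {Idle, Heating}.
States satisfying on → EX ¬fan: {Cooling, Idle, Heating}.
States satisfying AG (on → EX ¬fan): ∅.
States satisfying (cold ∨ hot) ∧ A[cold U ¬on] ∨ AG (on → EX ¬fan): {Idle, Heating}.
Cooling ∉ Sat((cold ∨ hot) ∧ A[cold U ¬on] ∨ AG (on → EX ¬fan)).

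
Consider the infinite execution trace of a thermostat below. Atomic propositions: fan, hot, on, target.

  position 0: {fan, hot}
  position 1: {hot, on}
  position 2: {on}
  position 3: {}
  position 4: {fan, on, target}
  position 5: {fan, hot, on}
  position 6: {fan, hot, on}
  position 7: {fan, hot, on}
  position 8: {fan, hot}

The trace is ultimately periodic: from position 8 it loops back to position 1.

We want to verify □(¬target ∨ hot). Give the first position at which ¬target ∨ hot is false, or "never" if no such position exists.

Check ¬target ∨ hot at each position in order: 0 ✓, 1 ✓, 2 ✓, 3 ✓.
At position 4 the labels are {fan, on, target}, so ¬target ∨ hot is false there. This is the first violation.

4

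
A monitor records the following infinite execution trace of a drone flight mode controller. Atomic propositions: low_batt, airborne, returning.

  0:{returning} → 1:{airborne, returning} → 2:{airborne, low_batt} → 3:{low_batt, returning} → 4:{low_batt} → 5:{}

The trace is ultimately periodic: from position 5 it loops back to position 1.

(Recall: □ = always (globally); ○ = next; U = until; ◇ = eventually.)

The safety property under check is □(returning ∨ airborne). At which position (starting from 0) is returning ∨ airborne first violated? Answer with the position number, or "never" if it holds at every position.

Check returning ∨ airborne at each position in order: 0 ✓, 1 ✓, 2 ✓, 3 ✓.
At position 4 the labels are {low_batt}, so returning ∨ airborne is false there. This is the first violation.

4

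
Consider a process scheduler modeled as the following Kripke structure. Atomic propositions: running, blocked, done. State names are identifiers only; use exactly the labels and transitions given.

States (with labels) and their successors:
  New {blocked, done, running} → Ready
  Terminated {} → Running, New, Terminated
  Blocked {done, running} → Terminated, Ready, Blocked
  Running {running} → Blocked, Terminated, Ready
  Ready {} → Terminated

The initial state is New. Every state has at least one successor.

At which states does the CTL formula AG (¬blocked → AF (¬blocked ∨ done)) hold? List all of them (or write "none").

States satisfying ¬blocked → AF (¬blocked ∨ done): {New, Terminated, Blocked, Running, Ready}.
States satisfying AG (¬blocked → AF (¬blocked ∨ done)): {New, Terminated, Blocked, Running, Ready}.

{New, Terminated, Blocked, Running, Ready}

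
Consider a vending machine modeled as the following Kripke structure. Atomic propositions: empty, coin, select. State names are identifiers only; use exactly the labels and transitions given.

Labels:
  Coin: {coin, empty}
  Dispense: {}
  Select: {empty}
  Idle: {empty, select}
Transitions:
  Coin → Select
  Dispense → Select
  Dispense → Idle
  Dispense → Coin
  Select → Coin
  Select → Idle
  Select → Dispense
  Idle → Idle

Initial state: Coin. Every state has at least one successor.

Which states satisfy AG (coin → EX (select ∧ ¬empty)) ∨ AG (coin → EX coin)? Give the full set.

States satisfying coin → EX (select ∧ ¬empty): {Dispense, Select, Idle}.
States satisfying AG (coin → EX (select ∧ ¬empty)): {Idle}.
States satisfying coin → EX coin: {Dispense, Select, Idle}.
States satisfying AG (coin → EX coin): {Idle}.
States satisfying AG (coin → EX (select ∧ ¬empty)) ∨ AG (coin → EX coin): {Idle}.

{Idle}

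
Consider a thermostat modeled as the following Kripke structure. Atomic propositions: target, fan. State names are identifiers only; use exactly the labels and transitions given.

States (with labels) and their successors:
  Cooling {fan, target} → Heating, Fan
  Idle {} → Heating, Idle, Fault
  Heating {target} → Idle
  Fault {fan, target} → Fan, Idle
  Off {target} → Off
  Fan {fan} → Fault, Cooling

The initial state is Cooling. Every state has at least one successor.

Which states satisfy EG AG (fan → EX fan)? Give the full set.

States satisfying AG (fan → EX fan): {Cooling, Idle, Heating, Fault, Off, Fan}.
States satisfying EG AG (fan → EX fan): {Cooling, Idle, Heating, Fault, Off, Fan}.

{Cooling, Idle, Heating, Fault, Off, Fan}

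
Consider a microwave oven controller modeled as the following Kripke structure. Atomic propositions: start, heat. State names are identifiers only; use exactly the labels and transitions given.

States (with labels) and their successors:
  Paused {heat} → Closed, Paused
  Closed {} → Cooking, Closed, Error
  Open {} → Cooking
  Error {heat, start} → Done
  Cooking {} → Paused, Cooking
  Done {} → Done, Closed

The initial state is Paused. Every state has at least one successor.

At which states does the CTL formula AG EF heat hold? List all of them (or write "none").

{Paused, Closed, Open, Error, Cooking, Done}

States satisfying EF heat: {Paused, Closed, Open, Error, Cooking, Done}.
States satisfying AG EF heat: {Paused, Closed, Open, Error, Cooking, Done}.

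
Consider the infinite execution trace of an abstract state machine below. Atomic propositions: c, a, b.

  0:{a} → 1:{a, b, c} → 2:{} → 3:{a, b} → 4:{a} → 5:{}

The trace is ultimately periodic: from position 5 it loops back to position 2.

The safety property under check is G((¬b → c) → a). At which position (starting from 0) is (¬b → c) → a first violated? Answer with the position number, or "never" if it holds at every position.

never

(¬b → c) → a holds at every position 0..5, and those are all the positions the trace ever visits, so the invariant G((¬b → c) → a) is never violated.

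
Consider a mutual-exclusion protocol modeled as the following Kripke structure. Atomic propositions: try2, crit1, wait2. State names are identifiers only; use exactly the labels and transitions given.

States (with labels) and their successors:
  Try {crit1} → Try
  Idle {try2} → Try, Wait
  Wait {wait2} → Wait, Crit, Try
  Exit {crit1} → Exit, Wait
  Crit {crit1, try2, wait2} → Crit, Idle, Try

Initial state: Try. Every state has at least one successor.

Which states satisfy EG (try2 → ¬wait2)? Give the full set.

States satisfying try2 → ¬wait2: {Try, Idle, Wait, Exit}.
States satisfying EG (try2 → ¬wait2): {Try, Idle, Wait, Exit}.

{Try, Idle, Wait, Exit}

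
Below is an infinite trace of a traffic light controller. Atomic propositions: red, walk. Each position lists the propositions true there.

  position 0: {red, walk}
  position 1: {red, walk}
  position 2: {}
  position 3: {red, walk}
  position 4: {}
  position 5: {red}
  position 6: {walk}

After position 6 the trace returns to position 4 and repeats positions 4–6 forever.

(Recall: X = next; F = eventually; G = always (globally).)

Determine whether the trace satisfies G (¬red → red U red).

¬red → red U red must hold at every position from 0 onward. It fails at position 2, so G (¬red → red U red) is false.
Positions where ¬red holds: 2, 4, 6.
Check red U red at each: 2→fails, 4→fails, 6→fails.

No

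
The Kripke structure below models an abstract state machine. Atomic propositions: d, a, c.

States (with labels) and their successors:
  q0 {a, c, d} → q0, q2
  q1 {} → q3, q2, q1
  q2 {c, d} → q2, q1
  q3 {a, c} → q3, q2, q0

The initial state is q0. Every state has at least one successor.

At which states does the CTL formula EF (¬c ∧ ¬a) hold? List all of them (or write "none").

States satisfying ¬c ∧ ¬a: {q1}.
States satisfying EF (¬c ∧ ¬a): {q0, q1, q2, q3}.

{q0, q1, q2, q3}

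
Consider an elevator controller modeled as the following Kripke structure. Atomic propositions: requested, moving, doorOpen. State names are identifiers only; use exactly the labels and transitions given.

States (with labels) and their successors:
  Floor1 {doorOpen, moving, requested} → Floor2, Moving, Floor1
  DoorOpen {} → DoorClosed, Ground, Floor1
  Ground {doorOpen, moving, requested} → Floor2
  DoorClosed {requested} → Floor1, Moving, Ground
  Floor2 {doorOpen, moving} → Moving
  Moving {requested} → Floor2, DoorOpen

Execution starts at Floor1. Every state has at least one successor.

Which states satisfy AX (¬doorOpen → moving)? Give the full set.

States satisfying ¬doorOpen → moving: {Floor1, Ground, Floor2}.
States satisfying AX (¬doorOpen → moving): {Ground}.

{Ground}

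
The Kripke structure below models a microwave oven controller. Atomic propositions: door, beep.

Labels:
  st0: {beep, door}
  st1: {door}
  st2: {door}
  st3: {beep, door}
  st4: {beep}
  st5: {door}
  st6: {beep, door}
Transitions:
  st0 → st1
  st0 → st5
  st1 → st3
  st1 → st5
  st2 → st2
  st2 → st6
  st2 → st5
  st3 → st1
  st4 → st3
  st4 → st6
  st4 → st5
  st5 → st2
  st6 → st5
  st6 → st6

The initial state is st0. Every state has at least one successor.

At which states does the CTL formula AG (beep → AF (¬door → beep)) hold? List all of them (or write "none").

{st0, st1, st2, st3, st4, st5, st6}

States satisfying beep → AF (¬door → beep): {st0, st1, st2, st3, st4, st5, st6}.
States satisfying AG (beep → AF (¬door → beep)): {st0, st1, st2, st3, st4, st5, st6}.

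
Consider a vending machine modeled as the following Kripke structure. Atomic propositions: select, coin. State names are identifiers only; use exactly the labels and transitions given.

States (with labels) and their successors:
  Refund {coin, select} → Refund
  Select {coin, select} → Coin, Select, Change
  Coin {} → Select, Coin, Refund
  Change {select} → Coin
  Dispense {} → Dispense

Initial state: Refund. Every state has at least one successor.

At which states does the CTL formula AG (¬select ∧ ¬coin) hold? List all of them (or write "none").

States satisfying ¬select ∧ ¬coin: {Coin, Dispense}.
States satisfying AG (¬select ∧ ¬coin): {Dispense}.

{Dispense}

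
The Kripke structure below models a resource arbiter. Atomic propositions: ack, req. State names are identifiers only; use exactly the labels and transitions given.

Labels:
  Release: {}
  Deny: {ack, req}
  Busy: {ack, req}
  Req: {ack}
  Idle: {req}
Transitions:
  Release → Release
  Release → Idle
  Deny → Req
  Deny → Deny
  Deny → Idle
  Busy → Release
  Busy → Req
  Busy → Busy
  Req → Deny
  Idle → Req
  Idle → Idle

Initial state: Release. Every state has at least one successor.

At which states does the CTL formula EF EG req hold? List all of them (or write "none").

States satisfying EG req: {Deny, Busy, Idle}.
States satisfying EF EG req: {Release, Deny, Busy, Req, Idle}.

{Release, Deny, Busy, Req, Idle}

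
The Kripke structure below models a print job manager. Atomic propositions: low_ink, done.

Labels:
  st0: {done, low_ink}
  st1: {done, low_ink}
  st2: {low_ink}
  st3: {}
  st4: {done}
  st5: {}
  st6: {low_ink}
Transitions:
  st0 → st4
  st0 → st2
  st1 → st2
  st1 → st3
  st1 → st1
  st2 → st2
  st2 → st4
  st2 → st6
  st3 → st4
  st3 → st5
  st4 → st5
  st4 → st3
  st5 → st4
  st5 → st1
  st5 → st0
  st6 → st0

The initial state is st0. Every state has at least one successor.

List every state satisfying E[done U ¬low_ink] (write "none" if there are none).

States satisfying done: {st0, st1, st4}.
States satisfying ¬low_ink: {st3, st4, st5}.
States satisfying E[done U ¬low_ink]: {st0, st1, st3, st4, st5}.

{st0, st1, st3, st4, st5}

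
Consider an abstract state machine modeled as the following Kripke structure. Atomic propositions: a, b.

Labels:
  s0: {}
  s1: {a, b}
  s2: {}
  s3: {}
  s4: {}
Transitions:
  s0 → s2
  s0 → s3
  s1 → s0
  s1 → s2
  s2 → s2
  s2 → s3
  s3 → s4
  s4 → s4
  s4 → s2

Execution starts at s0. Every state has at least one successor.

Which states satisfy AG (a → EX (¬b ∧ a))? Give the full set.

States satisfying a → EX (¬b ∧ a): {s0, s2, s3, s4}.
States satisfying AG (a → EX (¬b ∧ a)): {s0, s2, s3, s4}.

{s0, s2, s3, s4}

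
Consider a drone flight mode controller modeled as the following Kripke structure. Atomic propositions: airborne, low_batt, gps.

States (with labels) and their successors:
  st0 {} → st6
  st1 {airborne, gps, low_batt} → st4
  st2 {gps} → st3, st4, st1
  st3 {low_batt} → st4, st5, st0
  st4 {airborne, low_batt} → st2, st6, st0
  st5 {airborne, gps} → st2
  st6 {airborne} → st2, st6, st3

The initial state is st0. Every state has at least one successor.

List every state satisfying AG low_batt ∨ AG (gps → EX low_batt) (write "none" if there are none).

none

States satisfying low_batt: {st1, st3, st4}.
States satisfying AG low_batt: ∅.
States satisfying gps → EX low_batt: {st0, st1, st2, st3, st4, st6}.
States satisfying AG (gps → EX low_batt): ∅.
States satisfying AG low_batt ∨ AG (gps → EX low_batt): ∅.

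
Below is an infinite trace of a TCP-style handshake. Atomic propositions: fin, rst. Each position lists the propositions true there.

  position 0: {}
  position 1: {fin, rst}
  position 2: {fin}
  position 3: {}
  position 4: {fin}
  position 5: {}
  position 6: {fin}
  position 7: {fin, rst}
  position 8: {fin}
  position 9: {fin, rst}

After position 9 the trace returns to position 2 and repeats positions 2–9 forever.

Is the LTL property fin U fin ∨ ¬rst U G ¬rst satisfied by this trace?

Does not hold

Walking from position 0: at position 0, fin has not yet held and fin fails, so fin U fin is false.
Walking from position 0: at position 1, G ¬rst has not yet held and ¬rst fails, so ¬rst U G ¬rst is false.
At position 0: fin U fin is false; ¬rst U G ¬rst is false; so fin U fin ∨ ¬rst U G ¬rst is false.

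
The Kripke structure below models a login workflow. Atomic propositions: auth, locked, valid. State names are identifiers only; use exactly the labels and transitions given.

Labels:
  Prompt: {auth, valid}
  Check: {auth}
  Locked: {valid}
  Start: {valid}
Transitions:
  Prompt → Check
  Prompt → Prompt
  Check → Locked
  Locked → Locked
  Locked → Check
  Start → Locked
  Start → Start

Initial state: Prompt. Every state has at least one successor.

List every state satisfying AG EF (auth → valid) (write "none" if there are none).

States satisfying EF (auth → valid): {Prompt, Check, Locked, Start}.
States satisfying AG EF (auth → valid): {Prompt, Check, Locked, Start}.

{Prompt, Check, Locked, Start}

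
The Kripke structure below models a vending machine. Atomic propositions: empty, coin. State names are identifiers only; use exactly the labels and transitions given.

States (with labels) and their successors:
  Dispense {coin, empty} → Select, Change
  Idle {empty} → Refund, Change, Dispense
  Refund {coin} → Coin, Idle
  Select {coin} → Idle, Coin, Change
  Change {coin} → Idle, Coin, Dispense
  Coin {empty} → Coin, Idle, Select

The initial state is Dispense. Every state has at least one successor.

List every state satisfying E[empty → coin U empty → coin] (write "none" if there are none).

{Dispense, Refund, Select, Change}

States satisfying empty → coin: {Dispense, Refund, Select, Change}.
States satisfying E[empty → coin U empty → coin]: {Dispense, Refund, Select, Change}.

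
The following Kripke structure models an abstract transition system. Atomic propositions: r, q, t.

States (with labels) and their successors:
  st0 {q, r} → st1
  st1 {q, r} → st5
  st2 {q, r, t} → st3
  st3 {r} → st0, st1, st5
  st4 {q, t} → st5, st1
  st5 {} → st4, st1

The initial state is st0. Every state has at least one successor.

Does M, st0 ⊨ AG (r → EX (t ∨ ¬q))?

States satisfying r → EX (t ∨ ¬q): {st1, st2, st3, st4, st5}.
States satisfying AG (r → EX (t ∨ ¬q)): {st1, st4, st5}.
st0 is reachable from st0 and violates r → EX (t ∨ ¬q), so AG fails at st0.
st0 ∉ Sat(AG (r → EX (t ∨ ¬q))).

Violated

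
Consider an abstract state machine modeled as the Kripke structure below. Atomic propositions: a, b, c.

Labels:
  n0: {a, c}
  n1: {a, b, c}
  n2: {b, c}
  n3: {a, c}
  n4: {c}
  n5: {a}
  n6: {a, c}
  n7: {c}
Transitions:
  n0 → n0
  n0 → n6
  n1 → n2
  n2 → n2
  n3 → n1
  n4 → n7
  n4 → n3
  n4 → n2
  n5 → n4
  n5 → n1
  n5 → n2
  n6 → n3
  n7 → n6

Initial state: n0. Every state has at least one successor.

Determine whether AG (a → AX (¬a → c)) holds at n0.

States satisfying a → AX (¬a → c): {n0, n1, n2, n3, n4, n5, n6, n7}.
States satisfying AG (a → AX (¬a → c)): {n0, n1, n2, n3, n4, n5, n6, n7}.
Every state reachable from n0 satisfies a → AX (¬a → c).
n0 ∈ Sat(AG (a → AX (¬a → c))).

Holds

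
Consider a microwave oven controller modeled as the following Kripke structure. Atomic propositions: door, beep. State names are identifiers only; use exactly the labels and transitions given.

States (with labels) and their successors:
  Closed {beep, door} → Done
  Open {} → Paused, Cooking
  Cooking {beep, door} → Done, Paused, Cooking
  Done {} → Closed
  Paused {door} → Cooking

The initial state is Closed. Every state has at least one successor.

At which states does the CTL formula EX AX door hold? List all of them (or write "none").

{Closed, Open, Cooking}

States satisfying AX door: {Open, Done, Paused}.
States satisfying EX AX door: {Closed, Open, Cooking}.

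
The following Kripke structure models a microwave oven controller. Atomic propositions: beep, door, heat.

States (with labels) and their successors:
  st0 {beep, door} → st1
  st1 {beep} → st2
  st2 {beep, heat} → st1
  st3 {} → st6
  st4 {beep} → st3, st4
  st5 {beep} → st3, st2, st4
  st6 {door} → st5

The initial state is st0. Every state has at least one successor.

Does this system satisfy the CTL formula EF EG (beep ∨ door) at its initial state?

Yes

States satisfying EG (beep ∨ door): {st0, st1, st2, st4, st5, st6}.
States satisfying EF EG (beep ∨ door): {st0, st1, st2, st3, st4, st5, st6}.
Some path from st0 reaches a state where EG (beep ∨ door) holds.
st0 ∈ Sat(EF EG (beep ∨ door)).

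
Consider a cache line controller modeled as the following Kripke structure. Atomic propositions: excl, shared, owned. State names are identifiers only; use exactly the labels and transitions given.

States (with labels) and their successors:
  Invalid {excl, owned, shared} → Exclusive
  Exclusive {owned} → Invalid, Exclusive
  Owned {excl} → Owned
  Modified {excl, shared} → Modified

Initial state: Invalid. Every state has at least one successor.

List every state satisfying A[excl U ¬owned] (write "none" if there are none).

States satisfying excl: {Invalid, Owned, Modified}.
States satisfying ¬owned: {Owned, Modified}.
States satisfying A[excl U ¬owned]: {Owned, Modified}.

{Owned, Modified}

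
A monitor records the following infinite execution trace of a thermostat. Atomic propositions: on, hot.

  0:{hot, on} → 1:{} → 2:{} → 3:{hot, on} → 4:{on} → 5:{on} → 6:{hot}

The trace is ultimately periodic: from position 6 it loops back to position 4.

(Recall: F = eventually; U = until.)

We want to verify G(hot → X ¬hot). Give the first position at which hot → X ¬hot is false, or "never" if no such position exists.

hot → X ¬hot holds at every position 0..6, and those are all the positions the trace ever visits, so the invariant G(hot → X ¬hot) is never violated.

never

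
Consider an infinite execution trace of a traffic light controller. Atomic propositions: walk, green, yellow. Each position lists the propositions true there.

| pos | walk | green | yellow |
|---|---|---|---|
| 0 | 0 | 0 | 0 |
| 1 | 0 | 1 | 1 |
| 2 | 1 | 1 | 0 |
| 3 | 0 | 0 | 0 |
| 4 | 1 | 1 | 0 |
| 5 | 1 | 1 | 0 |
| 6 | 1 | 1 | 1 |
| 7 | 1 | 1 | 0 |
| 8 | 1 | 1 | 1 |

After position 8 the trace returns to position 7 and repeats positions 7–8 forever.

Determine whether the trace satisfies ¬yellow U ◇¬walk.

Yes

Walking from position 0: ◇¬walk first holds at position 0, and ¬yellow holds at every earlier position along the way, so ¬yellow U ◇¬walk holds.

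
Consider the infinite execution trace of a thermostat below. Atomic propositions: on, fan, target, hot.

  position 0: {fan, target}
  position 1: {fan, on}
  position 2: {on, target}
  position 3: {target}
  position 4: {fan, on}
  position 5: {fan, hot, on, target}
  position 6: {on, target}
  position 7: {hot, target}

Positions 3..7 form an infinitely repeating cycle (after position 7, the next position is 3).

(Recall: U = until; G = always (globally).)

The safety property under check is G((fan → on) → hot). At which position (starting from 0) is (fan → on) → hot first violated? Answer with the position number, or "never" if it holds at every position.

1

Check (fan → on) → hot at each position in order: 0 ✓.
At position 1 the labels are {fan, on}, so (fan → on) → hot is false there. This is the first violation.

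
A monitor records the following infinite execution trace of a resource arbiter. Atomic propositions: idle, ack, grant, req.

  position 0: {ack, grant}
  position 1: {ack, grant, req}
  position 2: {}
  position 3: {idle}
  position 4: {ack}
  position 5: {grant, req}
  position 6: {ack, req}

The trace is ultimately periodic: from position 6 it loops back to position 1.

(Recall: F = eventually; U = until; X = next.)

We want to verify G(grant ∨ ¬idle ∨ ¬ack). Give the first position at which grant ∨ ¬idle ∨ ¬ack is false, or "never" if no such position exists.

never

grant ∨ ¬idle ∨ ¬ack holds at every position 0..6, and those are all the positions the trace ever visits, so the invariant G(grant ∨ ¬idle ∨ ¬ack) is never violated.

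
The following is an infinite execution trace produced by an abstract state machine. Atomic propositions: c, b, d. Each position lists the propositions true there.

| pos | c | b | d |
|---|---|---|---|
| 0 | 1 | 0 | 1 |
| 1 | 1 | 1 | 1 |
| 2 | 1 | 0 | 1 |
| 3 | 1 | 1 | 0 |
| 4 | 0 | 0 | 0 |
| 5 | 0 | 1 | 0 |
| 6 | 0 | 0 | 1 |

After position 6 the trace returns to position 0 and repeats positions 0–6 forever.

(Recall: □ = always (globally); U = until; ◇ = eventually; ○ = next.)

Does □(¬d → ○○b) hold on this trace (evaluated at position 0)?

¬d → ○○b must hold at every position from 0 onward. It fails at position 4, so □(¬d → ○○b) is false.
Positions where ¬d holds: 3, 4, 5.
Check ○○b at each: 3→ok, 4→fails, 5→fails.

No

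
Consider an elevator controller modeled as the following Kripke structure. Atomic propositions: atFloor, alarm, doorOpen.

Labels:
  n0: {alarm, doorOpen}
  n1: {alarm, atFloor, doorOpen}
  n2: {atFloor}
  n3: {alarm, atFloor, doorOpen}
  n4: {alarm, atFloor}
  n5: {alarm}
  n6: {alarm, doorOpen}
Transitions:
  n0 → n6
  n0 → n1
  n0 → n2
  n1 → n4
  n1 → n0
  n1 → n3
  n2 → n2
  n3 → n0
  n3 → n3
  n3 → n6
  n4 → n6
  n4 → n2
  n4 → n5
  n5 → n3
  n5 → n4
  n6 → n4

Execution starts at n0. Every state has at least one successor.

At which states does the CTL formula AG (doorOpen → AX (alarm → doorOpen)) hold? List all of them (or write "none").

States satisfying doorOpen → AX (alarm → doorOpen): {n0, n2, n3, n4, n5}.
States satisfying AG (doorOpen → AX (alarm → doorOpen)): {n2}.

{n2}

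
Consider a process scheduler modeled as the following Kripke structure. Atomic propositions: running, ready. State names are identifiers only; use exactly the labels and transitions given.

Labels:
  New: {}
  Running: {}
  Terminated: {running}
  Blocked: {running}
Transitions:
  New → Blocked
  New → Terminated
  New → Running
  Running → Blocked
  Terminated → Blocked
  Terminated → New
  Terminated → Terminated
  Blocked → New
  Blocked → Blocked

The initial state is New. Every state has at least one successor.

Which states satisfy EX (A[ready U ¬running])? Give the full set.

{New, Terminated, Blocked}

States satisfying A[ready U ¬running]: {New, Running}.
States satisfying EX (A[ready U ¬running]): {New, Terminated, Blocked}.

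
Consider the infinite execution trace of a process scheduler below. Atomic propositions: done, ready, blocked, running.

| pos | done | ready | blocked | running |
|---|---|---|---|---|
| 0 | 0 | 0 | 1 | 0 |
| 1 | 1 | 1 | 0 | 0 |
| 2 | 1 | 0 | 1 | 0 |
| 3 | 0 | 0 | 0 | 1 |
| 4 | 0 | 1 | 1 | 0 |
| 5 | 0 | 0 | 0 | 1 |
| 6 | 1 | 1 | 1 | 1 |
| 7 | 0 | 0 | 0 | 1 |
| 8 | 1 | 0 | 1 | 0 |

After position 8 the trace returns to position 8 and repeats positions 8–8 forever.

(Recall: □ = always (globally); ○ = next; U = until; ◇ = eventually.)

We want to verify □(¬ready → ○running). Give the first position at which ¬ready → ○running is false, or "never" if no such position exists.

0

At position 0 the labels are {blocked} and the next position 1 has {done, ready}, so ¬ready → ○running is false there. This is the first violation.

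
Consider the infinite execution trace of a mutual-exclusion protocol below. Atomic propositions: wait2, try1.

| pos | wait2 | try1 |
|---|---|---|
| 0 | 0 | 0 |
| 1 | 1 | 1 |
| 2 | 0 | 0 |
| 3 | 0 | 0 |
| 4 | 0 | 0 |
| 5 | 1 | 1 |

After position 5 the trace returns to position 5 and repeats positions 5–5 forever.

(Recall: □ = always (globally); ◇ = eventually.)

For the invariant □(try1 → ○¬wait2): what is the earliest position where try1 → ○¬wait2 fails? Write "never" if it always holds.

Check try1 → ○¬wait2 at each position in order: 0 ✓, 1 ✓, 2 ✓, 3 ✓, 4 ✓.
At position 5 the labels are {try1, wait2} and the next position 5 has {try1, wait2}, so try1 → ○¬wait2 is false there. This is the first violation.

5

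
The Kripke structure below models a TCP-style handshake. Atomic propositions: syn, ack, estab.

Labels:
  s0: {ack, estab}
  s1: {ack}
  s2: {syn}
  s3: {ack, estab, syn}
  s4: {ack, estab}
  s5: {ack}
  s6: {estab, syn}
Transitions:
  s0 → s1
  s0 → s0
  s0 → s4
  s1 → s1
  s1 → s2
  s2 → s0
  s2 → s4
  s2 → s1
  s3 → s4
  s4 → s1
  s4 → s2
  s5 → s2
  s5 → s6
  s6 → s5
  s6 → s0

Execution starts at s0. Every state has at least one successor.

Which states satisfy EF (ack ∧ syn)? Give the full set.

States satisfying ack ∧ syn: {s3}.
States satisfying EF (ack ∧ syn): {s3}.

{s3}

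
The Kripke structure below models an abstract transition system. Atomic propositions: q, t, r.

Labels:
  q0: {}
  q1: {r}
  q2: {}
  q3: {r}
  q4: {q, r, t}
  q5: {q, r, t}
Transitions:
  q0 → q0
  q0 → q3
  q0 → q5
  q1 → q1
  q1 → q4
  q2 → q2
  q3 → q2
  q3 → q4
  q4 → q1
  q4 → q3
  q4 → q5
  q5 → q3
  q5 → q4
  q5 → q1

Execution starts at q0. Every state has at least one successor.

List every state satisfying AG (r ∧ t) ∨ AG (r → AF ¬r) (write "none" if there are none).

States satisfying r ∧ t: {q4, q5}.
States satisfying AG (r ∧ t): ∅.
States satisfying r → AF ¬r: {q0, q2}.
States satisfying AG (r → AF ¬r): {q2}.
States satisfying AG (r ∧ t) ∨ AG (r → AF ¬r): {q2}.

{q2}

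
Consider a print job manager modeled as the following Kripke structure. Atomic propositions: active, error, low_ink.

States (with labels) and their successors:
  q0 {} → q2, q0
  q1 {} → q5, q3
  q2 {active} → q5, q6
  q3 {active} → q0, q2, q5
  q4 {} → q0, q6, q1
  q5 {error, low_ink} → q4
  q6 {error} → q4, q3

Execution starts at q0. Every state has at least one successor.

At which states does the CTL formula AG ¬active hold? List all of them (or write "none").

none

States satisfying ¬active: {q0, q1, q4, q5, q6}.
States satisfying AG ¬active: ∅.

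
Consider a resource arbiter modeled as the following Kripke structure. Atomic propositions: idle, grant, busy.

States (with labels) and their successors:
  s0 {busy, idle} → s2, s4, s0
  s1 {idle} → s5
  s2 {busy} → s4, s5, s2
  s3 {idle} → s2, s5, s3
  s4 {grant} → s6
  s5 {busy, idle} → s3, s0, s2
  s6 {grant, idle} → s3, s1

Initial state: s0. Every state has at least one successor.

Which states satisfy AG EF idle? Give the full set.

States satisfying EF idle: {s0, s1, s2, s3, s4, s5, s6}.
States satisfying AG EF idle: {s0, s1, s2, s3, s4, s5, s6}.

{s0, s1, s2, s3, s4, s5, s6}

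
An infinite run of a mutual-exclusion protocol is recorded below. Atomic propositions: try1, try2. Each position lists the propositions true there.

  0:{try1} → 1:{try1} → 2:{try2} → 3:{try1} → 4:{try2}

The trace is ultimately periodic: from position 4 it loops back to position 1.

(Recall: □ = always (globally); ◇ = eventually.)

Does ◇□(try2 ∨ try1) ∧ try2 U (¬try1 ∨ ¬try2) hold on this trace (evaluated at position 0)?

□(try2 ∨ try1) holds at position 0, which is reachable from 0, so ◇□(try2 ∨ try1) holds.
Walking from position 0: ¬try1 ∨ ¬try2 first holds at position 0, and try2 holds at every earlier position along the way, so try2 U (¬try1 ∨ ¬try2) holds.
At position 0: ◇□(try2 ∨ try1) is true; try2 U (¬try1 ∨ ¬try2) is true; so ◇□(try2 ∨ try1) ∧ try2 U (¬try1 ∨ ¬try2) is true.

Satisfied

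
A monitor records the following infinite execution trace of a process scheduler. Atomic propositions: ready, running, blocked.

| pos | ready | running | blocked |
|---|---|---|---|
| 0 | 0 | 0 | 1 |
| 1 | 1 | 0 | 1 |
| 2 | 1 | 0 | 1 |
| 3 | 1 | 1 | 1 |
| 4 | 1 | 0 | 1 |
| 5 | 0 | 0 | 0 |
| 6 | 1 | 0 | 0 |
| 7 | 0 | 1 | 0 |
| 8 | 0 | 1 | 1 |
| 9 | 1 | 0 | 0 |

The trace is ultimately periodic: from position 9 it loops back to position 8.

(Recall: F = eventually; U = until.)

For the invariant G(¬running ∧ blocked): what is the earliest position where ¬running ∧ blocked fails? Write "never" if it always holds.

Check ¬running ∧ blocked at each position in order: 0 ✓, 1 ✓, 2 ✓.
At position 3 the labels are {blocked, ready, running}, so ¬running ∧ blocked is false there. This is the first violation.

3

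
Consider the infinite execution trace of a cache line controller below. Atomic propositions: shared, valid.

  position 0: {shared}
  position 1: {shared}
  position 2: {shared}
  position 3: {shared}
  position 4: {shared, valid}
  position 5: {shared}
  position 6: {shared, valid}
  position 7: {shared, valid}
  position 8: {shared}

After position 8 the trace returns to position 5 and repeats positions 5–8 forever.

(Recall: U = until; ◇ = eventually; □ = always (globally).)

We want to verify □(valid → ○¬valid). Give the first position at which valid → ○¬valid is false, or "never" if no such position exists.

Check valid → ○¬valid at each position in order: 0 ✓, 1 ✓, 2 ✓, 3 ✓, 4 ✓, 5 ✓.
At position 6 the labels are {shared, valid} and the next position 7 has {shared, valid}, so valid → ○¬valid is false there. This is the first violation.

6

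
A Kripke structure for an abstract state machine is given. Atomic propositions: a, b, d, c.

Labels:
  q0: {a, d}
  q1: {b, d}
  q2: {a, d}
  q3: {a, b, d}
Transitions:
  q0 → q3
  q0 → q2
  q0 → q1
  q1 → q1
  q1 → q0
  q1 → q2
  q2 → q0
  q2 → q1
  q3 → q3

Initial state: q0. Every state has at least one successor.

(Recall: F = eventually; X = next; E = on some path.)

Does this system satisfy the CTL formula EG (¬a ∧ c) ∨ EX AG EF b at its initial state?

States satisfying ¬a ∧ c: ∅.
States satisfying EG (¬a ∧ c): ∅.
States satisfying AG EF b: {q0, q1, q2, q3}.
States satisfying EX AG EF b: {q0, q1, q2, q3}.
States satisfying EG (¬a ∧ c) ∨ EX AG EF b: {q0, q1, q2, q3}.
q0 ∈ Sat(EG (¬a ∧ c) ∨ EX AG EF b).

Satisfied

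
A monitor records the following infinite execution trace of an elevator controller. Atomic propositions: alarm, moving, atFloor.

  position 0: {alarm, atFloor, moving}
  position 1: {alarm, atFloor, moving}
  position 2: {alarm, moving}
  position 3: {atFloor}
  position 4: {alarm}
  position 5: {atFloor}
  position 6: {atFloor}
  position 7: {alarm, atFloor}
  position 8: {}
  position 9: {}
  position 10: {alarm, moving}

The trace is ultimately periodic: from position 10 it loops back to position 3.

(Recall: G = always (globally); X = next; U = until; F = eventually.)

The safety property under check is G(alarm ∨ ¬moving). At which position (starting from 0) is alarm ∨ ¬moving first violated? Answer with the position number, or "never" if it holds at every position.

never

alarm ∨ ¬moving holds at every position 0..10, and those are all the positions the trace ever visits, so the invariant G(alarm ∨ ¬moving) is never violated.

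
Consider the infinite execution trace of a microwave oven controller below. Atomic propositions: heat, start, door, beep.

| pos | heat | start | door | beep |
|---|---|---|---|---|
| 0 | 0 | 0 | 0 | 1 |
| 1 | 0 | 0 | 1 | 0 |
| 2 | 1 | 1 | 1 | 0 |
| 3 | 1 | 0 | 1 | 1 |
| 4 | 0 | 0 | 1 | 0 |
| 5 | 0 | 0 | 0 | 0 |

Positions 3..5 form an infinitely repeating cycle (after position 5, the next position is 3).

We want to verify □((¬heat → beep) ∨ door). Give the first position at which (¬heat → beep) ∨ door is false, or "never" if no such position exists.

Check (¬heat → beep) ∨ door at each position in order: 0 ✓, 1 ✓, 2 ✓, 3 ✓, 4 ✓.
At position 5 the labels are {}, so (¬heat → beep) ∨ door is false there. This is the first violation.

5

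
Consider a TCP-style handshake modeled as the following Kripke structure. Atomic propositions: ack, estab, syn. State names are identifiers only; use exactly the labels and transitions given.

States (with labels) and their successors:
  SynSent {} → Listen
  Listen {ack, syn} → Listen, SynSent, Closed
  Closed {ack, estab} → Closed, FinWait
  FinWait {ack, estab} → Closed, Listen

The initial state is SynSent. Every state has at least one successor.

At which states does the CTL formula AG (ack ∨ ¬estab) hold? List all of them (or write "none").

{SynSent, Listen, Closed, FinWait}

States satisfying ack ∨ ¬estab: {SynSent, Listen, Closed, FinWait}.
States satisfying AG (ack ∨ ¬estab): {SynSent, Listen, Closed, FinWait}.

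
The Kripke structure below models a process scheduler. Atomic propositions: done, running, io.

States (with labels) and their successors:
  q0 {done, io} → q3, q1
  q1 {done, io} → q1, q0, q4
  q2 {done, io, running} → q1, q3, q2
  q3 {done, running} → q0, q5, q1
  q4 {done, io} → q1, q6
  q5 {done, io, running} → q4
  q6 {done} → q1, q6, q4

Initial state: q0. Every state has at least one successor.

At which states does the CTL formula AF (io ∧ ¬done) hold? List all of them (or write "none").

none

States satisfying io ∧ ¬done: ∅.
States satisfying AF (io ∧ ¬done): ∅.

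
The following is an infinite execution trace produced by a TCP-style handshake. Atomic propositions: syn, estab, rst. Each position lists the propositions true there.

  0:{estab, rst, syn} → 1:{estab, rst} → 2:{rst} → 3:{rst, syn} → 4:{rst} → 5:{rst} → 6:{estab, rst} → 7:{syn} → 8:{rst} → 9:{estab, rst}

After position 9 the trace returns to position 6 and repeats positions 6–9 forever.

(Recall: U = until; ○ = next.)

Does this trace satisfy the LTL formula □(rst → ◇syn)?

Holds

rst → ◇syn holds at every position 0..9, and those are all positions ever visited, so □(rst → ◇syn) holds.
Positions where rst holds: 0, 1, 2, 3, 4, 5, 6, 8, 9.
Check ◇syn at each: 0→ok, 1→ok, 2→ok, 3→ok, 4→ok, 5→ok, 6→ok, 8→ok, 9→ok.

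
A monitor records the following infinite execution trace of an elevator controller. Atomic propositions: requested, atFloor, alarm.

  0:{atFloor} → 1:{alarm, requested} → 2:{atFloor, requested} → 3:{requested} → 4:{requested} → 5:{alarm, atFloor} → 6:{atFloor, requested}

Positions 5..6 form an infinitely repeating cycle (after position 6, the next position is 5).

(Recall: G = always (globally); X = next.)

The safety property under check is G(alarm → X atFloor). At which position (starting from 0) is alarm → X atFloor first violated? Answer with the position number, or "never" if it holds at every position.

never

alarm → X atFloor holds at every position 0..6, and those are all the positions the trace ever visits, so the invariant G(alarm → X atFloor) is never violated.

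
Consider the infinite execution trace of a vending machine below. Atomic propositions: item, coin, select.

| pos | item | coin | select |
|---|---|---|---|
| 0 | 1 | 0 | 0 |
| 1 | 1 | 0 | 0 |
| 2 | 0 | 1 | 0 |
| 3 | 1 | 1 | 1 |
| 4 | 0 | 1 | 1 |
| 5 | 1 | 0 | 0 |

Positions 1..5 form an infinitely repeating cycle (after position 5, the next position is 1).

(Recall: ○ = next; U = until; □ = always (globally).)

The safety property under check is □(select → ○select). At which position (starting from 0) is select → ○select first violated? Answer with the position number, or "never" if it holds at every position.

Check select → ○select at each position in order: 0 ✓, 1 ✓, 2 ✓, 3 ✓.
At position 4 the labels are {coin, select} and the next position 5 has {item}, so select → ○select is false there. This is the first violation.

4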